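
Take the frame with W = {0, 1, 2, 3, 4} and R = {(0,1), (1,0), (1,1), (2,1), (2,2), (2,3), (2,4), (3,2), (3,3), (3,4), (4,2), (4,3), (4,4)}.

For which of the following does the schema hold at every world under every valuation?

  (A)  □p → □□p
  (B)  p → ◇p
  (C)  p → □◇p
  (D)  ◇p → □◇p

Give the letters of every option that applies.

R is not reflexive: not 0 R 0.
R is not symmetric: 2 R 1 but not 1 R 2.
R is not transitive: 0 R 1 and 1 R 0 but not 0 R 0.
R is not euclidean: 2 R 1 and 2 R 2 but not 1 R 2.
(A) □p → □□p is axiom 4, which corresponds to transitivity. R is not transitive — not valid.
(B) p → ◇p (the dual of axiom T) characterises the reflexive frames. R is not reflexive — not valid.
(C) p → □◇p (axiom B) characterises the symmetric frames. R is not symmetric — not valid.
(D) ◇p → □◇p is axiom 5; it is valid on a frame exactly when R is euclidean. R is not euclidean, so not valid.

none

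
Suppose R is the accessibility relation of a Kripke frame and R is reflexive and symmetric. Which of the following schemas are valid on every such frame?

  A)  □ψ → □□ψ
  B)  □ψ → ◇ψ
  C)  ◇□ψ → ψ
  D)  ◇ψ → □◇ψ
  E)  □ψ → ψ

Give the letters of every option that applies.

B, C, E

Reflexive relations are serial.
(A) □ψ → □□ψ is axiom 4; it is valid on a frame exactly when R is transitive. Such an R need not be transitive, so not valid.
(B) □ψ → ◇ψ is axiom D; it is valid on a frame exactly when R is serial. Every such R is serial, so valid.
(C) ◇□ψ → ψ is the dual of axiom B, which corresponds to symmetry. Every such R is symmetric — valid.
(D) axiom 5: valid iff R is euclidean. Such an R need not be euclidean — not valid.
(E) □ψ → ψ is axiom T; it is valid on a frame exactly when R is reflexive. Every such R is reflexive, so valid.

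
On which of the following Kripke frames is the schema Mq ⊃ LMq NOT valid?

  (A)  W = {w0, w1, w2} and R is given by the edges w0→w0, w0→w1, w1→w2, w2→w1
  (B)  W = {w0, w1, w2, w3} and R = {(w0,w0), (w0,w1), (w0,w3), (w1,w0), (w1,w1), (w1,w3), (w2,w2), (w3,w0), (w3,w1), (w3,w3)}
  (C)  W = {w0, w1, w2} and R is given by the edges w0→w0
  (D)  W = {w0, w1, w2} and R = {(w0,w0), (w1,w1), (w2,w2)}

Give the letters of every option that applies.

A

The schema Mq ⊃ LMq is axiom 5; it is valid on a frame iff R is euclidean.
(A) R is not euclidean (w0 R w1 and w0 R w0 but not w1 R w0), so the schema fails here.
(B) R is euclidean (any two R-successors of the same world are R-related), so the schema is valid here.
(C) R is euclidean (any two R-successors of the same world are R-related), so the schema is valid here.
(D) R is euclidean (any two R-successors of the same world are R-related), so the schema is valid here.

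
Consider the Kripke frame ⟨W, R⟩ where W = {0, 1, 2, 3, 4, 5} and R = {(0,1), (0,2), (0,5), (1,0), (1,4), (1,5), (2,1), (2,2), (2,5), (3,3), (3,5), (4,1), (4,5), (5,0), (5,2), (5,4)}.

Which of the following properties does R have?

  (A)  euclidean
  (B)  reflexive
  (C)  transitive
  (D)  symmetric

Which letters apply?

none

(A) not euclidean: 0 R 1 and 0 R 2 but not 1 R 2.
(B) not reflexive: not 0 R 0.
(C) not transitive: 0 R 1 and 1 R 0 but not 0 R 0.
(D) not symmetric: 0 R 2 but not 2 R 0.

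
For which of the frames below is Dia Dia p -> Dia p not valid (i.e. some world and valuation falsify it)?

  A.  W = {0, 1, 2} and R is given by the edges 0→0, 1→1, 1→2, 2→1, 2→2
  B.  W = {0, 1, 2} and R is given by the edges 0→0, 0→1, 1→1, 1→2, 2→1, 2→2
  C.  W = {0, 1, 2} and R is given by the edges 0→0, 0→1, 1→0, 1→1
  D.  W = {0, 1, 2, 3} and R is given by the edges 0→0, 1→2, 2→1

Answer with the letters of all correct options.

The schema Dia Dia p -> Dia p is the dual of axiom 4; it is valid on a frame iff R is transitive.
(A) R is transitive (R is closed under composition), so the schema is valid here.
(B) R is not transitive (0 R 1 and 1 R 2 but not 0 R 2), so the schema fails here.
(C) R is transitive (R is closed under composition), so the schema is valid here.
(D) R is not transitive (1 R 2 and 2 R 1 but not 1 R 1), so the schema fails here.

B, D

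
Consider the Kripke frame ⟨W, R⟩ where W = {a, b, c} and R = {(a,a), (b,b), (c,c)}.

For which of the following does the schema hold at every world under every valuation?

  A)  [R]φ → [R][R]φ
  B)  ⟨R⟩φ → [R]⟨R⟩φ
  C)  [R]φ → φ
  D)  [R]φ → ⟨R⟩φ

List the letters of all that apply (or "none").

A, B, C, D

R is reflexive: each world relates to itself.
R is transitive: R is closed under composition.
R is euclidean: any two R-successors of the same world are R-related.
R is serial: every world has an R-successor.
(A) [R]φ → [R][R]φ is axiom 4, which corresponds to transitivity. R is transitive — valid.
(B) ⟨R⟩φ → [R]⟨R⟩φ is axiom 5, which corresponds to the euclidean property. R is euclidean — valid.
(C) [R]φ → φ is axiom T, which corresponds to reflexivity. R is reflexive — valid.
(D) [R]φ → ⟨R⟩φ (axiom D) characterises the serial frames. R is serial — valid.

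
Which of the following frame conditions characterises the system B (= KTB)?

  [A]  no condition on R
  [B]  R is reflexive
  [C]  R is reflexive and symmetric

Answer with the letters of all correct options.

(A) this class determines K, not B (= KTB).
(B) this class determines T (= KT), not B (= KTB).
(C) B (= KTB) is sound and complete for exactly this class.

C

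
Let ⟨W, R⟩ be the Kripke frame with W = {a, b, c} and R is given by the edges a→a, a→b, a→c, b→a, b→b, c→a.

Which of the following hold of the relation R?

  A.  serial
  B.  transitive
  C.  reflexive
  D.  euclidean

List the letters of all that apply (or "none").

A

(A) serial: every world has an R-successor.
(B) not transitive: b R a and a R c but not b R c.
(C) not reflexive: not c R c.
(D) not euclidean: a R b and a R c but not b R c.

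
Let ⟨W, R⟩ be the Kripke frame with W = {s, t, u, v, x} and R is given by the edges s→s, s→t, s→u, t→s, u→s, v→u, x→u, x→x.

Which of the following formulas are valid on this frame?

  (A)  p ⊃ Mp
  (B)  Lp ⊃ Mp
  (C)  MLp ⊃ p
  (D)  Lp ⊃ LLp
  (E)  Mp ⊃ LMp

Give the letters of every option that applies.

B

R is not reflexive: not t R t.
R is not symmetric: v R u but not u R v.
R is not transitive: t R s and s R t but not t R t.
R is not euclidean: s R t and s R u but not t R u.
R is serial: every world has an R-successor.
(A) p ⊃ Mp (the dual of axiom T) characterises the reflexive frames. R is not reflexive — not valid.
(B) Lp ⊃ Mp (axiom D) characterises the serial frames. R is serial — valid.
(C) the dual of axiom B: valid iff R is symmetric. R is not symmetric — not valid.
(D) Lp ⊃ LLp is axiom 4; it is valid on a frame exactly when R is transitive. R is not transitive, so not valid.
(E) axiom 5: valid iff R is euclidean. R is not euclidean — not valid.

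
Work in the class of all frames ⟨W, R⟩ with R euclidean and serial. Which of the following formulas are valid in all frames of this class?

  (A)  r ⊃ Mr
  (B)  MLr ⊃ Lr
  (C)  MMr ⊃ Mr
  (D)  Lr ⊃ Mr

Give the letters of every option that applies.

B, D

(A) r ⊃ Mr is the dual of axiom T; it is valid on a frame exactly when R is reflexive. Such an R need not be reflexive, so not valid.
(B) the dual of axiom 5: valid iff R is euclidean. Every such R is euclidean — valid.
(C) MMr ⊃ Mr is the dual of axiom 4; it is valid on a frame exactly when R is transitive. Such an R need not be transitive, so not valid.
(D) axiom D: valid iff R is serial. Every such R is serial — valid.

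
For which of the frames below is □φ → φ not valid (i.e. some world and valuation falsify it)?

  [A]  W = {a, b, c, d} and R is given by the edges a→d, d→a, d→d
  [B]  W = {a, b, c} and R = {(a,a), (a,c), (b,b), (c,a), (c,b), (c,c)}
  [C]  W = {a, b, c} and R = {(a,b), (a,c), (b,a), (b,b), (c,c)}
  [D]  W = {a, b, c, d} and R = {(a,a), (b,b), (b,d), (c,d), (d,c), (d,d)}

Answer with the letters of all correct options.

The schema □φ → φ is axiom T; it is valid on a frame iff R is reflexive.
(A) R is not reflexive (not a R a), so the schema fails here.
(B) R is reflexive (each world relates to itself), so the schema is valid here.
(C) R is not reflexive (not a R a), so the schema fails here.
(D) R is not reflexive (not c R c), so the schema fails here.

A, C, D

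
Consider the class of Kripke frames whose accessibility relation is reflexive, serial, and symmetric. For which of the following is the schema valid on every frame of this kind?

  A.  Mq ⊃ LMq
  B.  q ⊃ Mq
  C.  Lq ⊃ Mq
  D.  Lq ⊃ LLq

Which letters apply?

(A) Mq ⊃ LMq is axiom 5, which corresponds to the euclidean property. Such an R need not be euclidean — not valid.
(B) q ⊃ Mq is the dual of axiom T, which corresponds to reflexivity. Every such R is reflexive — valid.
(C) Lq ⊃ Mq (axiom D) characterises the serial frames. Every such R is serial — valid.
(D) Lq ⊃ LLq is axiom 4; it is valid on a frame exactly when R is transitive. Such an R need not be transitive, so not valid.

B, C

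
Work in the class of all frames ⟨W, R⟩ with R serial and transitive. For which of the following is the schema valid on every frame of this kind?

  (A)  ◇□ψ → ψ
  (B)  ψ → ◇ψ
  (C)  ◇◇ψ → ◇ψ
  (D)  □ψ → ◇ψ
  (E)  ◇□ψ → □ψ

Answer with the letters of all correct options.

C, D

(A) ◇□ψ → ψ (the dual of axiom B) characterises the symmetric frames. Such an R need not be symmetric — not valid.
(B) ψ → ◇ψ is the dual of axiom T; it is valid on a frame exactly when R is reflexive. Such an R need not be reflexive, so not valid.
(C) ◇◇ψ → ◇ψ is the dual of axiom 4, which corresponds to transitivity. Every such R is transitive — valid.
(D) □ψ → ◇ψ is axiom D; it is valid on a frame exactly when R is serial. Every such R is serial, so valid.
(E) the dual of axiom 5: valid iff R is euclidean. Such an R need not be euclidean — not valid.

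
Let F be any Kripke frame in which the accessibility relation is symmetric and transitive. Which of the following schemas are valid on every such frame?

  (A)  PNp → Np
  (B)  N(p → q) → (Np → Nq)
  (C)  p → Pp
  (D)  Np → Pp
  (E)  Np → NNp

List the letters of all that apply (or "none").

A symmetric transitive relation is euclidean (uRv and uRw give vRu by symmetry, then vRw by transitivity).
(A) PNp → Np is the dual of axiom 5, which corresponds to the euclidean property. Every such R is euclidean — valid.
(B) N(p → q) → (Np → Nq) is axiom K, valid on every Kripke frame — valid.
(C) p → Pp (the dual of axiom T) characterises the reflexive frames. Such an R need not be reflexive — not valid.
(D) Np → Pp is axiom D, which corresponds to seriality. Such an R need not be serial — not valid.
(E) Np → NNp is axiom 4; it is valid on a frame exactly when R is transitive. Every such R is transitive, so valid.

A, B, E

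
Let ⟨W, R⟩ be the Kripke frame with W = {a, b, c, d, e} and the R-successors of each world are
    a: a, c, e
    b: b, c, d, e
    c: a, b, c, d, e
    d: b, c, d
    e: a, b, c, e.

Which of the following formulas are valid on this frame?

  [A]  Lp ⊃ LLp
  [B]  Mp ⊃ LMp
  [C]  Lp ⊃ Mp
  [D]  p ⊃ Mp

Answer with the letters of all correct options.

R is reflexive: each world relates to itself.
R is not transitive: a R c and c R b but not a R b.
R is not euclidean: b R d and b R e but not d R e.
R is serial: every world has an R-successor.
(A) axiom 4: valid iff R is transitive. R is not transitive — not valid.
(B) Mp ⊃ LMp is axiom 5; it is valid on a frame exactly when R is euclidean. R is not euclidean, so not valid.
(C) Lp ⊃ Mp (axiom D) characterises the serial frames. R is serial — valid.
(D) p ⊃ Mp (the dual of axiom T) characterises the reflexive frames. R is reflexive — valid.

C, D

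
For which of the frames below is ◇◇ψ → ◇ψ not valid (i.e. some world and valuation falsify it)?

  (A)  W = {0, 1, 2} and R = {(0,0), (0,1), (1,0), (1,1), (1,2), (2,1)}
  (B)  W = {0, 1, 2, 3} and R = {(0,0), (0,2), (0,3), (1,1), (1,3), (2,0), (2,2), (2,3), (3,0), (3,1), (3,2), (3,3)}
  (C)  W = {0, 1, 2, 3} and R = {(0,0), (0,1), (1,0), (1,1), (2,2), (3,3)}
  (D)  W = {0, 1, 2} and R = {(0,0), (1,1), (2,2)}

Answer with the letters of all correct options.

A, B

The schema ◇◇ψ → ◇ψ is the dual of axiom 4; it is valid on a frame iff R is transitive.
(A) R is not transitive (0 R 1 and 1 R 2 but not 0 R 2), so the schema fails here.
(B) R is not transitive (0 R 3 and 3 R 1 but not 0 R 1), so the schema fails here.
(C) R is transitive (R is closed under composition), so the schema is valid here.
(D) R is transitive (R is closed under composition), so the schema is valid here.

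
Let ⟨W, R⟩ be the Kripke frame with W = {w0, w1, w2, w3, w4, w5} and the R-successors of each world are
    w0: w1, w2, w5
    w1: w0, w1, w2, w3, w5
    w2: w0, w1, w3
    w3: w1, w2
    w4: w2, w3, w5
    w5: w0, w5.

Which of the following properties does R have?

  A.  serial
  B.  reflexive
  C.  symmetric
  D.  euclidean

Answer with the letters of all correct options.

(A) serial: every world has an R-successor.
(B) not reflexive: not w0 R w0.
(C) not symmetric: w1 R w5 but not w5 R w1.
(D) not euclidean: w0 R w2 and w0 R w5 but not w2 R w5.

A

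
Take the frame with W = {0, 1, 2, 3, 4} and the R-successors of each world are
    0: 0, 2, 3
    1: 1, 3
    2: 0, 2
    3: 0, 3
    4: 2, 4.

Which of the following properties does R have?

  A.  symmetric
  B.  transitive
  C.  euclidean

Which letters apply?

none

(A) not symmetric: 1 R 3 but not 3 R 1.
(B) not transitive: 1 R 3 and 3 R 0 but not 1 R 0.
(C) not euclidean: 0 R 2 and 0 R 3 but not 2 R 3.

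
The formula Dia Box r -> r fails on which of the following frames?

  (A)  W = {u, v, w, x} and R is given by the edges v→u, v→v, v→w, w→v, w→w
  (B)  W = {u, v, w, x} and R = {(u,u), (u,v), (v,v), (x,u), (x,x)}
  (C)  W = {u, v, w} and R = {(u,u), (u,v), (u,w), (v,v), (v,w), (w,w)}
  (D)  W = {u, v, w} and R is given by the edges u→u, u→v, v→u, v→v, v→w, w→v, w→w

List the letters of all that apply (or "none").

The schema Dia Box r -> r is the dual of axiom B; it is valid on a frame iff R is symmetric.
(A) R is not symmetric (v R u but not u R v), so the schema fails here.
(B) R is not symmetric (u R v but not v R u), so the schema fails here.
(C) R is not symmetric (u R v but not v R u), so the schema fails here.
(D) R is symmetric (every R-edge is matched by its reverse), so the schema is valid here.

A, B, C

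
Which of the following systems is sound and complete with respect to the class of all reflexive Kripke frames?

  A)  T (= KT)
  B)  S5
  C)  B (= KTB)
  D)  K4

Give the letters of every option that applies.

(A) T (= KT) is determined by exactly this class.
(B) S5 is determined by the class of reflexive, symmetric, and transitive frames.
(C) B (= KTB) is determined by the class of reflexive and symmetric frames.
(D) K4 is determined by the class of transitive frames.

A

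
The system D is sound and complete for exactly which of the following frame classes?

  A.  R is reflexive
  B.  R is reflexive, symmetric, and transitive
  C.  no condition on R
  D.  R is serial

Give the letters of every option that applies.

D

(A) this class determines T (= KT), not D.
(B) this class determines S5, not D.
(C) this class determines K, not D.
(D) D is sound and complete for exactly this class.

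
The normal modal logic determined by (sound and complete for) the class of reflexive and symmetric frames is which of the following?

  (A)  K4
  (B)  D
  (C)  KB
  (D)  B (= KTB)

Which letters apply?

(A) K4 is determined by the class of transitive frames.
(B) D is determined by the class of serial frames.
(C) KB is determined by the class of symmetric frames.
(D) B (= KTB) is determined by exactly this class.

D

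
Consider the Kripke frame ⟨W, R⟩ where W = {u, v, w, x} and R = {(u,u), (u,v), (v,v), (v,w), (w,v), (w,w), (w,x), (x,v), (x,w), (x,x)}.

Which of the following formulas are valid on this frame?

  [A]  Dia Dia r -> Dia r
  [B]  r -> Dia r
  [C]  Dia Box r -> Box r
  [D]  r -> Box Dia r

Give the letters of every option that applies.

B

R is reflexive: each world relates to itself.
R is not symmetric: u R v but not v R u.
R is not transitive: u R v and v R w but not u R w.
R is not euclidean: u R v and u R u but not v R u.
(A) Dia Dia r -> Dia r (the dual of axiom 4) characterises the transitive frames. R is not transitive — not valid.
(B) the dual of axiom T: valid iff R is reflexive. R is reflexive — valid.
(C) Dia Box r -> Box r is the dual of axiom 5; it is valid on a frame exactly when R is euclidean. R is not euclidean, so not valid.
(D) r -> Box Dia r is axiom B; it is valid on a frame exactly when R is symmetric. R is not symmetric, so not valid.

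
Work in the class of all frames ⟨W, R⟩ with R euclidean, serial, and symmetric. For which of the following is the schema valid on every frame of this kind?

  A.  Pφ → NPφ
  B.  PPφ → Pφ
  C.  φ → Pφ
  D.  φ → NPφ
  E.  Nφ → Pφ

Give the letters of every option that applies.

Serial, symmetric and euclidean together give transitive (from symmetry + euclidean) and then reflexive; the relation is an equivalence.
(A) axiom 5: valid iff R is euclidean. Every such R is euclidean — valid.
(B) PPφ → Pφ is the dual of axiom 4; it is valid on a frame exactly when R is transitive. Every such R is transitive, so valid.
(C) φ → Pφ (the dual of axiom T) characterises the reflexive frames. Every such R is reflexive — valid.
(D) φ → NPφ is axiom B, which corresponds to symmetry. Every such R is symmetric — valid.
(E) axiom D: valid iff R is serial. Every such R is serial — valid.

A, B, C, D, E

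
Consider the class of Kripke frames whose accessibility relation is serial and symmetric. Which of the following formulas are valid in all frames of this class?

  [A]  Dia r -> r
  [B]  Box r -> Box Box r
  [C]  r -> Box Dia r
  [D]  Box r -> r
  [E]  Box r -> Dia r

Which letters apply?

(A) Dia r -> r is the converse of T; it holds exactly when R ⊆ identity. Such an R need not be a subset of the identity — not valid.
(B) Box r -> Box Box r is axiom 4, which corresponds to transitivity. Such an R need not be transitive — not valid.
(C) r -> Box Dia r (axiom B) characterises the symmetric frames. Every such R is symmetric — valid.
(D) Box r -> r (axiom T) characterises the reflexive frames. Such an R need not be reflexive — not valid.
(E) axiom D: valid iff R is serial. Every such R is serial — valid.

C, E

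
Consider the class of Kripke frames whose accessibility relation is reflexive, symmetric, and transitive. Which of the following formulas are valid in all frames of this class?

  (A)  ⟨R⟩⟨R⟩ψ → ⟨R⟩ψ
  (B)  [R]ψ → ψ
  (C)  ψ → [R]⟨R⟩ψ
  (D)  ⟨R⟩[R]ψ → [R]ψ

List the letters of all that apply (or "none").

A relation that is reflexive, symmetric, and transitive is also euclidean and serial.
(A) the dual of axiom 4: valid iff R is transitive. Every such R is transitive — valid.
(B) axiom T: valid iff R is reflexive. Every such R is reflexive — valid.
(C) ψ → [R]⟨R⟩ψ is axiom B, which corresponds to symmetry. Every such R is symmetric — valid.
(D) ⟨R⟩[R]ψ → [R]ψ is the dual of axiom 5; it is valid on a frame exactly when R is euclidean. Every such R is euclidean, so valid.

A, B, C, D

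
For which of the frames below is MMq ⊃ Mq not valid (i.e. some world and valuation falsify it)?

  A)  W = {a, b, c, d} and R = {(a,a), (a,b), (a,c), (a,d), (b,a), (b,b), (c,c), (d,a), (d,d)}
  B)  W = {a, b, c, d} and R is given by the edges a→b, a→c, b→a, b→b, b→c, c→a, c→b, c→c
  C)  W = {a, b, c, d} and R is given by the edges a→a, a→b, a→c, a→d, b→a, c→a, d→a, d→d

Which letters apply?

The schema MMq ⊃ Mq is the dual of axiom 4; it is valid on a frame iff R is transitive.
(A) R is not transitive (b R a and a R c but not b R c), so the schema fails here.
(B) R is not transitive (a R b and b R a but not a R a), so the schema fails here.
(C) R is not transitive (b R a and a R b but not b R b), so the schema fails here.

A, B, C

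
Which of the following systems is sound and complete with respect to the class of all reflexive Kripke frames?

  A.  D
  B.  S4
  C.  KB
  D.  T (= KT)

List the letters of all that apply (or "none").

D

(A) D is determined by the class of serial frames.
(B) S4 is determined by the class of reflexive and transitive frames.
(C) KB is determined by the class of symmetric frames.
(D) T (= KT) is determined by exactly this class.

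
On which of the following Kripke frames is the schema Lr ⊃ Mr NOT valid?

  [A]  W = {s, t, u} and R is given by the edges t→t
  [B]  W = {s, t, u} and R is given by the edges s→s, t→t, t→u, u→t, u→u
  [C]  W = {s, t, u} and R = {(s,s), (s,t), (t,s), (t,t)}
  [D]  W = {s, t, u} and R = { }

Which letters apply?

A, C, D

The schema Lr ⊃ Mr is axiom D; it is valid on a frame iff R is serial.
(A) R is not serial (s has no R-successor), so the schema fails here.
(B) R is serial (every world has an R-successor), so the schema is valid here.
(C) R is not serial (u has no R-successor), so the schema fails here.
(D) R is not serial (s has no R-successor), so the schema fails here.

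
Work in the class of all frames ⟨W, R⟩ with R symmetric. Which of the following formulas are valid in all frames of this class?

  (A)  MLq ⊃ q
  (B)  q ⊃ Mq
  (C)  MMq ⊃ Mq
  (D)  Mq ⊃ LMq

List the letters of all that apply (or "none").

A

(A) MLq ⊃ q is the dual of axiom B, which corresponds to symmetry. Every such R is symmetric — valid.
(B) q ⊃ Mq is the dual of axiom T, which corresponds to reflexivity. Such an R need not be reflexive — not valid.
(C) the dual of axiom 4: valid iff R is transitive. Such an R need not be transitive — not valid.
(D) Mq ⊃ LMq (axiom 5) characterises the euclidean frames. Such an R need not be euclidean — not valid.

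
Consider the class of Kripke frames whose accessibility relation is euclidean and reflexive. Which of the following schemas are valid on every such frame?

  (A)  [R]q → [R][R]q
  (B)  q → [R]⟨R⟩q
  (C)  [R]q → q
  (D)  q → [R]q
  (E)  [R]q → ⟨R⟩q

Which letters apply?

A reflexive euclidean relation is also symmetric (from wRw and wRv the euclidean condition gives vRw) and hence transitive; it is an equivalence relation.
(A) [R]q → [R][R]q (axiom 4) characterises the transitive frames. Every such R is transitive — valid.
(B) q → [R]⟨R⟩q is axiom B; it is valid on a frame exactly when R is symmetric. Every such R is symmetric, so valid.
(C) [R]q → q (axiom T) characterises the reflexive frames. Every such R is reflexive — valid.
(D) q → [R]q is valid only on frames where every R-edge is a self-loop. Such an R need not be a subset of the identity — not valid.
(E) [R]q → ⟨R⟩q is axiom D, which corresponds to seriality. Every such R is serial — valid.

A, B, C, E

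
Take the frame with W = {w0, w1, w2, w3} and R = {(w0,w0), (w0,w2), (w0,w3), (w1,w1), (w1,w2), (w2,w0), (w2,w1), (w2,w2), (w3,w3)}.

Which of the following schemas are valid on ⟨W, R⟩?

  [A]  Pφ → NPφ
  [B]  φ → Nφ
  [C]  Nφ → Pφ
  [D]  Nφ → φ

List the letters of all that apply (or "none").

C, D

R is reflexive: each world relates to itself.
R is not euclidean: w0 R w2 and w0 R w3 but not w2 R w3.
R is serial: every world has an R-successor.
R is not a subset of the identity: w0 R w2 with w0 ≠ w2.
(A) Pφ → NPφ is axiom 5, which corresponds to the euclidean property. R is not euclidean — not valid.
(B) φ → Nφ is equivalent to ◇p→p; it holds exactly when R ⊆ identity. Here R ⊄ identity — not valid.
(C) Nφ → Pφ is axiom D, which corresponds to seriality. R is serial — valid.
(D) Nφ → φ (axiom T) characterises the reflexive frames. R is reflexive — valid.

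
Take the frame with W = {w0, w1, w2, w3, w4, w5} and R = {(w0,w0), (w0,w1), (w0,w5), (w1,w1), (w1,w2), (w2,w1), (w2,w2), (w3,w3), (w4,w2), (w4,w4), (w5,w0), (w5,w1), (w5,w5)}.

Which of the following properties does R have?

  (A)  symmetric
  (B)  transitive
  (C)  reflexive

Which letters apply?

(A) not symmetric: w0 R w1 but not w1 R w0.
(B) not transitive: w0 R w1 and w1 R w2 but not w0 R w2.
(C) reflexive: each world relates to itself.

C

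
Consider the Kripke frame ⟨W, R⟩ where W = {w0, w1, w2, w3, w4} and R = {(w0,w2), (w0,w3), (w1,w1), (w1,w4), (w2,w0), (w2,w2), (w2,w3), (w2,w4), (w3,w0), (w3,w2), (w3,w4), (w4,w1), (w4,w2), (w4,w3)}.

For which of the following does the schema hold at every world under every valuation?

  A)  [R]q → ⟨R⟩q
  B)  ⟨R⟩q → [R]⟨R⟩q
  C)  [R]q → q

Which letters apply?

R is not reflexive: not w0 R w0.
R is not euclidean: w2 R w0 and w2 R w4 but not w0 R w4.
R is serial: every world has an R-successor.
(A) [R]q → ⟨R⟩q (axiom D) characterises the serial frames. R is serial — valid.
(B) ⟨R⟩q → [R]⟨R⟩q (axiom 5) characterises the euclidean frames. R is not euclidean — not valid.
(C) axiom T: valid iff R is reflexive. R is not reflexive — not valid.

A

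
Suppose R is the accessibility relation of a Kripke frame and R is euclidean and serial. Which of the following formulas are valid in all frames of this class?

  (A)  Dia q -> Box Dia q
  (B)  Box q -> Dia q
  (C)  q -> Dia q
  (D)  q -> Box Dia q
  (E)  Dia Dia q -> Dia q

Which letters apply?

(A) axiom 5: valid iff R is euclidean. Every such R is euclidean — valid.
(B) Box q -> Dia q (axiom D) characterises the serial frames. Every such R is serial — valid.
(C) the dual of axiom T: valid iff R is reflexive. Such an R need not be reflexive — not valid.
(D) q -> Box Dia q is axiom B; it is valid on a frame exactly when R is symmetric. Such an R need not be symmetric, so not valid.
(E) Dia Dia q -> Dia q (the dual of axiom 4) characterises the transitive frames. Such an R need not be transitive — not valid.

A, B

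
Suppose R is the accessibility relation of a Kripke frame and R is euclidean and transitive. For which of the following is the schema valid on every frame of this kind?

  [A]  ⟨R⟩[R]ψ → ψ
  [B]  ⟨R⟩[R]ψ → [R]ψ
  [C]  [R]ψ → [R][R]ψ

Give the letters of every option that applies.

(A) the dual of axiom B: valid iff R is symmetric. Such an R need not be symmetric — not valid.
(B) the dual of axiom 5: valid iff R is euclidean. Every such R is euclidean — valid.
(C) axiom 4: valid iff R is transitive. Every such R is transitive — valid.

B, C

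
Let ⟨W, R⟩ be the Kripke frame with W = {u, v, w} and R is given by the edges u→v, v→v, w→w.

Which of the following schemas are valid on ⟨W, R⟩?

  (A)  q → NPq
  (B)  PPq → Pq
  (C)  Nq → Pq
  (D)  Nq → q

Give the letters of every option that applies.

R is not reflexive: not u R u.
R is not symmetric: u R v but not v R u.
R is transitive: R is closed under composition.
R is serial: every world has an R-successor.
(A) q → NPq (axiom B) characterises the symmetric frames. R is not symmetric — not valid.
(B) PPq → Pq is the dual of axiom 4, which corresponds to transitivity. R is transitive — valid.
(C) axiom D: valid iff R is serial. R is serial — valid.
(D) axiom T: valid iff R is reflexive. R is not reflexive — not valid.

B, C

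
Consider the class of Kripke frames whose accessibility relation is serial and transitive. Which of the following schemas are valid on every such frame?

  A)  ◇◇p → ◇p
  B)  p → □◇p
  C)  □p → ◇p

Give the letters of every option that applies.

A, C

(A) the dual of axiom 4: valid iff R is transitive. Every such R is transitive — valid.
(B) p → □◇p is axiom B, which corresponds to symmetry. Such an R need not be symmetric — not valid.
(C) □p → ◇p is axiom D, which corresponds to seriality. Every such R is serial — valid.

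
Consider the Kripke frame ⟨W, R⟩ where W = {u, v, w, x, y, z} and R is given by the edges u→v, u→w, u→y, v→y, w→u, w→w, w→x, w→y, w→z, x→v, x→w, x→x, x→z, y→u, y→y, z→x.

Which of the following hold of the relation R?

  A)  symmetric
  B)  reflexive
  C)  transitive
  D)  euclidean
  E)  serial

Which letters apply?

E

(A) not symmetric: u R v but not v R u.
(B) not reflexive: not u R u.
(C) not transitive: u R w and w R u but not u R u.
(D) not euclidean: u R v and u R w but not v R w.
(E) serial: every world has an R-successor.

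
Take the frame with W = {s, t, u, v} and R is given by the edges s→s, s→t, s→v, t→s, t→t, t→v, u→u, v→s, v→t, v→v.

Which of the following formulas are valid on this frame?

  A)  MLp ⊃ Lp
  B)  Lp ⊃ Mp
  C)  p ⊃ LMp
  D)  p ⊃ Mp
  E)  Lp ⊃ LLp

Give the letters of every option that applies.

R is reflexive: each world relates to itself.
R is symmetric: every R-edge is matched by its reverse.
R is transitive: R is closed under composition.
R is euclidean: any two R-successors of the same world are R-related.
R is serial: every world has an R-successor.
(A) MLp ⊃ Lp is the dual of axiom 5; it is valid on a frame exactly when R is euclidean. R is euclidean, so valid.
(B) Lp ⊃ Mp (axiom D) characterises the serial frames. R is serial — valid.
(C) axiom B: valid iff R is symmetric. R is symmetric — valid.
(D) the dual of axiom T: valid iff R is reflexive. R is reflexive — valid.
(E) Lp ⊃ LLp (axiom 4) characterises the transitive frames. R is transitive — valid.

A, B, C, D, E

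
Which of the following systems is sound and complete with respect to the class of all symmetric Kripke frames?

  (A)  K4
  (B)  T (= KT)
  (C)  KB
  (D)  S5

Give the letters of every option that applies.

C

(A) K4 is determined by the class of transitive frames.
(B) T (= KT) is determined by the class of reflexive frames.
(C) KB is determined by exactly this class.
(D) S5 is determined by the class of reflexive, symmetric, and transitive frames.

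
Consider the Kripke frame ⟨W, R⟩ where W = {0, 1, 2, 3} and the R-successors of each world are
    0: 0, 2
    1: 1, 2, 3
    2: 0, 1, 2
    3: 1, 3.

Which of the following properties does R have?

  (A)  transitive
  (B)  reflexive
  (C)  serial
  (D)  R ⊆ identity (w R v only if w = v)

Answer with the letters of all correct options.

(A) not transitive: 0 R 2 and 2 R 1 but not 0 R 1.
(B) reflexive: each world relates to itself.
(C) serial: every world has an R-successor.
(D) not ⊆ identity: 0 R 2 with 0 ≠ 2.

B, C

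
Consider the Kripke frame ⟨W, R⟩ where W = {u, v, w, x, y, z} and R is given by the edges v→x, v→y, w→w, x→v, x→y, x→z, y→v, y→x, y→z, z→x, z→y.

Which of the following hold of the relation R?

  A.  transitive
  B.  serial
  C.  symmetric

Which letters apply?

(A) not transitive: v R x and x R v but not v R v.
(B) not serial: u has no R-successor.
(C) symmetric: every R-edge is matched by its reverse.

C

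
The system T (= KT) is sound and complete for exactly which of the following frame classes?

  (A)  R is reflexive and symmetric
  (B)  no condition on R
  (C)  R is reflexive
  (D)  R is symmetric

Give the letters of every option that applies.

C

(A) this class determines B (= KTB), not T (= KT).
(B) this class determines K, not T (= KT).
(C) T (= KT) is sound and complete for exactly this class.
(D) this class determines KB, not T (= KT).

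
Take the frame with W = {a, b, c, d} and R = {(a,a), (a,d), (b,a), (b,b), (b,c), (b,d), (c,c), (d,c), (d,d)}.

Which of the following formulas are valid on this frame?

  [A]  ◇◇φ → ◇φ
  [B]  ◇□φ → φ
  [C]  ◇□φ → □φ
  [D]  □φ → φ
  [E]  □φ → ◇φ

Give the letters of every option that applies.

D, E

R is reflexive: each world relates to itself.
R is not symmetric: a R d but not d R a.
R is not transitive: a R d and d R c but not a R c.
R is not euclidean: a R d and a R a but not d R a.
R is serial: every world has an R-successor.
(A) ◇◇φ → ◇φ (the dual of axiom 4) characterises the transitive frames. R is not transitive — not valid.
(B) the dual of axiom B: valid iff R is symmetric. R is not symmetric — not valid.
(C) the dual of axiom 5: valid iff R is euclidean. R is not euclidean — not valid.
(D) axiom T: valid iff R is reflexive. R is reflexive — valid.
(E) □φ → ◇φ is axiom D; it is valid on a frame exactly when R is serial. R is serial, so valid.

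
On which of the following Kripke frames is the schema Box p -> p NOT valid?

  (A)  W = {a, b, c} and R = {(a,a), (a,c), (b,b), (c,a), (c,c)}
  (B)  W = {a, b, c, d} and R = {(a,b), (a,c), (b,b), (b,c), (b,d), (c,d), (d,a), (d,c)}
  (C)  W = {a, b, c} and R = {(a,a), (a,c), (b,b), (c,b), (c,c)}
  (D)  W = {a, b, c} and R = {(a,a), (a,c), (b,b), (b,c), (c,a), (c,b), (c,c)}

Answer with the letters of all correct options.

The schema Box p -> p is axiom T; it is valid on a frame iff R is reflexive.
(A) R is reflexive (each world relates to itself), so the schema is valid here.
(B) R is not reflexive (not a R a), so the schema fails here.
(C) R is reflexive (each world relates to itself), so the schema is valid here.
(D) R is reflexive (each world relates to itself), so the schema is valid here.

B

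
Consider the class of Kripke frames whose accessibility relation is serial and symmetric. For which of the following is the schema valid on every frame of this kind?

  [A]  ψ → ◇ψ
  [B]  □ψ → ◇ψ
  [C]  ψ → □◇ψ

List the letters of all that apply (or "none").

B, C

(A) ψ → ◇ψ (the dual of axiom T) characterises the reflexive frames. Such an R need not be reflexive — not valid.
(B) □ψ → ◇ψ is axiom D; it is valid on a frame exactly when R is serial. Every such R is serial, so valid.
(C) ψ → □◇ψ (axiom B) characterises the symmetric frames. Every such R is symmetric — valid.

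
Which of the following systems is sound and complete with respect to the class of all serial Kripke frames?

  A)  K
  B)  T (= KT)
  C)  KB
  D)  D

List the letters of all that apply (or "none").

(A) K is determined by the class of arbitrary frames.
(B) T (= KT) is determined by the class of reflexive frames.
(C) KB is determined by the class of symmetric frames.
(D) D is determined by exactly this class.

D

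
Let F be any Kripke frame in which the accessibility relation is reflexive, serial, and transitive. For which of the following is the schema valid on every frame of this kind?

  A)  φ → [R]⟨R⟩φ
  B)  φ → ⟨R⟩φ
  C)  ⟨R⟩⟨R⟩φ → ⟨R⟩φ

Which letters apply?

B, C

(A) φ → [R]⟨R⟩φ is axiom B, which corresponds to symmetry. Such an R need not be symmetric — not valid.
(B) the dual of axiom T: valid iff R is reflexive. Every such R is reflexive — valid.
(C) ⟨R⟩⟨R⟩φ → ⟨R⟩φ is the dual of axiom 4, which corresponds to transitivity. Every such R is transitive — valid.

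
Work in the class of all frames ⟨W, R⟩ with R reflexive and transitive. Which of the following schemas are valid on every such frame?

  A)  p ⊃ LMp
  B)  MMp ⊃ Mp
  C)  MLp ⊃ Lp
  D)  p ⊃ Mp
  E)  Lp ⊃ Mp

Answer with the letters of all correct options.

B, D, E

Reflexive relations are serial.
(A) p ⊃ LMp is axiom B; it is valid on a frame exactly when R is symmetric. Such an R need not be symmetric, so not valid.
(B) MMp ⊃ Mp (the dual of axiom 4) characterises the transitive frames. Every such R is transitive — valid.
(C) MLp ⊃ Lp (the dual of axiom 5) characterises the euclidean frames. Such an R need not be euclidean — not valid.
(D) the dual of axiom T: valid iff R is reflexive. Every such R is reflexive — valid.
(E) Lp ⊃ Mp is axiom D, which corresponds to seriality. Every such R is serial — valid.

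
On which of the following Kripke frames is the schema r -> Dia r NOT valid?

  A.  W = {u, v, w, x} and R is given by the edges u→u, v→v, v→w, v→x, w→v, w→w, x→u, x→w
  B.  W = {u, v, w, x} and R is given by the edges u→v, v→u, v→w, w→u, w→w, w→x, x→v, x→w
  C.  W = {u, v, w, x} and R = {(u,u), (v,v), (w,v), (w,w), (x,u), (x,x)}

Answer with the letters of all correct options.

The schema r -> Dia r is the dual of axiom T; it is valid on a frame iff R is reflexive.
(A) R is not reflexive (not x R x), so the schema fails here.
(B) R is not reflexive (not u R u), so the schema fails here.
(C) R is reflexive (each world relates to itself), so the schema is valid here.

A, B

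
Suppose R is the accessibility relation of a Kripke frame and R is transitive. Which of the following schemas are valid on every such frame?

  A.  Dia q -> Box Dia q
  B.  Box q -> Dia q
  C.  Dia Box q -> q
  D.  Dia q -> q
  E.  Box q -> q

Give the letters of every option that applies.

(A) Dia q -> Box Dia q (axiom 5) characterises the euclidean frames. Such an R need not be euclidean — not valid.
(B) Box q -> Dia q is axiom D, which corresponds to seriality. Such an R need not be serial — not valid.
(C) Dia Box q -> q is the dual of axiom B; it is valid on a frame exactly when R is symmetric. Such an R need not be symmetric, so not valid.
(D) Dia q -> q is the converse of T; it holds exactly when R ⊆ identity. Such an R need not be a subset of the identity — not valid.
(E) Box q -> q (axiom T) characterises the reflexive frames. Such an R need not be reflexive — not valid.

none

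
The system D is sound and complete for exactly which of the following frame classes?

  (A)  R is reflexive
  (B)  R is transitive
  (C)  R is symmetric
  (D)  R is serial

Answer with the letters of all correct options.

(A) this class determines T (= KT), not D.
(B) this class determines K4, not D.
(C) this class determines KB, not D.
(D) D is sound and complete for exactly this class.

D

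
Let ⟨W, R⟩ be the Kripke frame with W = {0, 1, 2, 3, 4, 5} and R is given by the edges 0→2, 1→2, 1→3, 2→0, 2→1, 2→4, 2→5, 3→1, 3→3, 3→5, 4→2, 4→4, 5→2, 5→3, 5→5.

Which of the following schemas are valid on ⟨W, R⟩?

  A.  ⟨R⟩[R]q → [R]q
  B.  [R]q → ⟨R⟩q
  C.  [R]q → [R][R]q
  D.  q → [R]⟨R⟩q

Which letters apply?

B, D

R is symmetric: every R-edge is matched by its reverse.
R is not transitive: 0 R 2 and 2 R 0 but not 0 R 0.
R is not euclidean: 1 R 2 and 1 R 3 but not 2 R 3.
R is serial: every world has an R-successor.
(A) ⟨R⟩[R]q → [R]q (the dual of axiom 5) characterises the euclidean frames. R is not euclidean — not valid.
(B) [R]q → ⟨R⟩q (axiom D) characterises the serial frames. R is serial — valid.
(C) [R]q → [R][R]q is axiom 4, which corresponds to transitivity. R is not transitive — not valid.
(D) q → [R]⟨R⟩q is axiom B; it is valid on a frame exactly when R is symmetric. R is symmetric, so valid.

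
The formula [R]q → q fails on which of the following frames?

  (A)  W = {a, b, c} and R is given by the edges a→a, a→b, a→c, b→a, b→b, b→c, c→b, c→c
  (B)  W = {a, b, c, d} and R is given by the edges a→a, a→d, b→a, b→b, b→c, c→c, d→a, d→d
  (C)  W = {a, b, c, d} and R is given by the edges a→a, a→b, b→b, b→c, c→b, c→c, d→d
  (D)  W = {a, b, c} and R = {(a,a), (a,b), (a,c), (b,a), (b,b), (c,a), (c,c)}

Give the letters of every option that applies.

none

The schema [R]q → q is axiom T; it is valid on a frame iff R is reflexive.
(A) R is reflexive (each world relates to itself), so the schema is valid here.
(B) R is reflexive (each world relates to itself), so the schema is valid here.
(C) R is reflexive (each world relates to itself), so the schema is valid here.
(D) R is reflexive (each world relates to itself), so the schema is valid here.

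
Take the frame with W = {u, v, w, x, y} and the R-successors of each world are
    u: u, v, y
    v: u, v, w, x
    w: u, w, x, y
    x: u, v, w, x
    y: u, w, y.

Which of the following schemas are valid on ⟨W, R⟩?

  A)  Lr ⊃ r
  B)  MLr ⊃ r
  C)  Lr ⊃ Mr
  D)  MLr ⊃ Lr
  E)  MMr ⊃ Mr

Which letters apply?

A, C

R is reflexive: each world relates to itself.
R is not symmetric: v R w but not w R v.
R is not transitive: u R v and v R w but not u R w.
R is not euclidean: u R v and u R y but not v R y.
R is serial: every world has an R-successor.
(A) axiom T: valid iff R is reflexive. R is reflexive — valid.
(B) MLr ⊃ r (the dual of axiom B) characterises the symmetric frames. R is not symmetric — not valid.
(C) Lr ⊃ Mr is axiom D, which corresponds to seriality. R is serial — valid.
(D) MLr ⊃ Lr is the dual of axiom 5, which corresponds to the euclidean property. R is not euclidean — not valid.
(E) MMr ⊃ Mr is the dual of axiom 4; it is valid on a frame exactly when R is transitive. R is not transitive, so not valid.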